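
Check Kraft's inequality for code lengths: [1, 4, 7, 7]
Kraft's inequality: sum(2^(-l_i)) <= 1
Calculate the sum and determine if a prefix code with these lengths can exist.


Sum = 2^(-1) + 2^(-4) + 2^(-7) + 2^(-7)
    = 0.5 + 0.0625 + 0.0078125 + 0.0078125
    = 74/128 = 0.578125
Since 0.578125 <= 1, Kraft's inequality IS satisfied.
A prefix code with these lengths CAN exist.

Kraft sum = 0.578125. Satisfied.


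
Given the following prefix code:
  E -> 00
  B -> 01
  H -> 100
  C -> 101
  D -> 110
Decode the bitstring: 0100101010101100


Decoding step by step:
Bits 01 -> B
Bits 00 -> E
Bits 101 -> C
Bits 01 -> B
Bits 01 -> B
Bits 01 -> B
Bits 100 -> H


Decoded message: BECBBBH


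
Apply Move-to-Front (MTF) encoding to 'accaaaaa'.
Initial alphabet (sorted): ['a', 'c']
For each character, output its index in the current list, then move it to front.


MTF encoding:
'a': index 0 in ['a', 'c'] -> ['a', 'c']
'c': index 1 in ['a', 'c'] -> ['c', 'a']
'c': index 0 in ['c', 'a'] -> ['c', 'a']
'a': index 1 in ['c', 'a'] -> ['a', 'c']
'a': index 0 in ['a', 'c'] -> ['a', 'c']
'a': index 0 in ['a', 'c'] -> ['a', 'c']
'a': index 0 in ['a', 'c'] -> ['a', 'c']
'a': index 0 in ['a', 'c'] -> ['a', 'c']


Output: [0, 1, 0, 1, 0, 0, 0, 0]


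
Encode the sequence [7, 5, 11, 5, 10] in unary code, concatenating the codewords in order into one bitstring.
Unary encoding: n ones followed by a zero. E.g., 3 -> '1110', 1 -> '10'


Encode each number as n ones followed by a terminating 0:
  7 -> 11111110 (8 bits)
  5 -> 111110 (6 bits)
  11 -> 111111111110 (12 bits)
  5 -> 111110 (6 bits)
  10 -> 11111111110 (11 bits)
Total length = 8 + 6 + 12 + 6 + 11 = 43 bits.

Unary([7, 5, 11, 5, 10]) = 1111111011111011111111111011111011111111110 (43 bits)


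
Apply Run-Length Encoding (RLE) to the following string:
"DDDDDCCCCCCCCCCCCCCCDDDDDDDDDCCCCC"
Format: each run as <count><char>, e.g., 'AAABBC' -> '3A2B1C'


Scanning runs left to right:
  i=0: run of 'D' x 5 -> '5D'
  i=5: run of 'C' x 15 -> '15C'
  i=20: run of 'D' x 9 -> '9D'
  i=29: run of 'C' x 5 -> '5C'

RLE = 5D15C9D5C


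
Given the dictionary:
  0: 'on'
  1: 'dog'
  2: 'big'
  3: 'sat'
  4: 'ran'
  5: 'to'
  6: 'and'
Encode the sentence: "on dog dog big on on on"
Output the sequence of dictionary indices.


Look up each word in the dictionary:
  'on' -> 0
  'dog' -> 1
  'dog' -> 1
  'big' -> 2
  'on' -> 0
  'on' -> 0
  'on' -> 0

Encoded: [0, 1, 1, 2, 0, 0, 0]


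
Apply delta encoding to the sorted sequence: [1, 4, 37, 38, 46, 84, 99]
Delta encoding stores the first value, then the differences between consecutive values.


First value: 1
Deltas:
  4 - 1 = 3
  37 - 4 = 33
  38 - 37 = 1
  46 - 38 = 8
  84 - 46 = 38
  99 - 84 = 15


Delta encoded: [1, 3, 33, 1, 8, 38, 15]


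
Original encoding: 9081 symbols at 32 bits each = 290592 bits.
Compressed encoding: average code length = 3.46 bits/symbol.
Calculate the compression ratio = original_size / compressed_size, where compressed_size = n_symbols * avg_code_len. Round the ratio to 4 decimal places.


original_size = n_symbols * orig_bits = 9081 * 32 = 290592 bits
compressed_size = n_symbols * avg_code_len = 9081 * 3.46 = 31420.26 bits
ratio = original_size / compressed_size = 290592 / 31420.26 = 9.2486

Compression ratio = 9.2486


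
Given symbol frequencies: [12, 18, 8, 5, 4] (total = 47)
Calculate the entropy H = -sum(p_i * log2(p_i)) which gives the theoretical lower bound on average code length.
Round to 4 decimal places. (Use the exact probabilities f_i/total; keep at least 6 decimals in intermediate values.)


Per-symbol terms -p_i * log2(p_i) with p_i = f_i/47:
  p = 12/47 = 0.255319: log2(p) = -1.969626, -p*log2(p) = 0.502883
  p = 18/47 = 0.382979: log2(p) = -1.384664, -p*log2(p) = 0.530297
  p = 8/47 = 0.170213: log2(p) = -2.554589, -p*log2(p) = 0.434824
  p = 5/47 = 0.106383: log2(p) = -3.232661, -p*log2(p) = 0.343900
  p = 4/47 = 0.085106: log2(p) = -3.554589, -p*log2(p) = 0.302518
H = 0.502883 + 0.530297 + 0.434824 + 0.343900 + 0.302518 = 2.114422

H = 2.1144 bits/symbol


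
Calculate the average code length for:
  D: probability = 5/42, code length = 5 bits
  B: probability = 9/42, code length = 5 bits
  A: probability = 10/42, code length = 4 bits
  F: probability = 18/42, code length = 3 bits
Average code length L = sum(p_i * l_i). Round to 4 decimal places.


Weighted contributions p_i * l_i:
  D: (5/42) * 5 = 25/42
  B: (9/42) * 5 = 45/42
  A: (10/42) * 4 = 40/42
  F: (18/42) * 3 = 54/42
Sum = (25 + 45 + 40 + 54)/42 = 164/42

L = 164/42 = 3.9048 bits/symbol


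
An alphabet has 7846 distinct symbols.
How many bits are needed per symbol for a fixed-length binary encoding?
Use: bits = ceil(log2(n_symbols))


log2(7846) = 12.9377
Bracket: 2^12 = 4096 < 7846 <= 2^13 = 8192
So ceil(log2(7846)) = 13

bits = ceil(log2(7846)) = ceil(12.9377) = 13 bits


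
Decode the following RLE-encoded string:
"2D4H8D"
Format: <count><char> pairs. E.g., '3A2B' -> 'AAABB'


Expanding each <count><char> pair:
  2D -> 'DD'
  4H -> 'HHHH'
  8D -> 'DDDDDDDD'

Decoded = DDHHHHDDDDDDDD


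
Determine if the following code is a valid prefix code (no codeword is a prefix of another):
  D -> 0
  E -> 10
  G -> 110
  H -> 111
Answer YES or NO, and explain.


Checking each pair (does one codeword prefix another?):
  D='0' vs E='10': no prefix
  D='0' vs G='110': no prefix
  D='0' vs H='111': no prefix
  E='10' vs D='0': no prefix
  E='10' vs G='110': no prefix
  E='10' vs H='111': no prefix
  G='110' vs D='0': no prefix
  G='110' vs E='10': no prefix
  G='110' vs H='111': no prefix
  H='111' vs D='0': no prefix
  H='111' vs E='10': no prefix
  H='111' vs G='110': no prefix
No violation found over all pairs.

YES -- this is a valid prefix code. No codeword is a prefix of any other codeword.


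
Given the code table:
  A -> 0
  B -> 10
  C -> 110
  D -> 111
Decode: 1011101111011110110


Decoding:
10 -> B
111 -> D
0 -> A
111 -> D
10 -> B
111 -> D
10 -> B
110 -> C


Result: BDADBDBC


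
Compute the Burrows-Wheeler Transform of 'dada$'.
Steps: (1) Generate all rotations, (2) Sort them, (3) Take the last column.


Rotations (sorted):
  0: $dada -> last char: a
  1: a$dad -> last char: d
  2: ada$d -> last char: d
  3: da$da -> last char: a
  4: dada$ -> last char: $


BWT = adda$


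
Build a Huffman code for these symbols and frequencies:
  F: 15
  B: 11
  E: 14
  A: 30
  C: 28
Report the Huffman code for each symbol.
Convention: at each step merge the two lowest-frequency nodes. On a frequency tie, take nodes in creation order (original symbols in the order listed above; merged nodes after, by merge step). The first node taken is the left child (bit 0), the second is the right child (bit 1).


Huffman tree construction:
Step 1: Merge B(11) + E(14) = 25
Step 2: Merge F(15) + (B+E)(25) = 40
Step 3: Merge C(28) + A(30) = 58
Step 4: Merge (F+(B+E))(40) + (C+A)(58) = 98
Read each symbol's code off the tree from the root (left child = 0, right child = 1).

Codes:
  F: 00 (length 2)
  B: 010 (length 3)
  E: 011 (length 3)
  A: 11 (length 2)
  C: 10 (length 2)
Average code length: 221/98 = 2.2551 bits/symbol


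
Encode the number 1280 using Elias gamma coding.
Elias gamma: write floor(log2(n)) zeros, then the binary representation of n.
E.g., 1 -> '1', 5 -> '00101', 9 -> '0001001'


num_bits = floor(log2(1280)) + 1 = 11
leading_zeros = num_bits - 1 = 10
binary(1280) = 10100000000

Elias gamma(1280) = '0000000000' + '10100000000' = 000000000010100000000 (21 bits)


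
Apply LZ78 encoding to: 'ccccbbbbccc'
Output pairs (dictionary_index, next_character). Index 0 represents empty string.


LZ78 encoding steps:
Dictionary: {0: ''}
Step 1: w='' (idx 0), next='c' -> output (0, 'c'), add 'c' as idx 1
Step 2: w='c' (idx 1), next='c' -> output (1, 'c'), add 'cc' as idx 2
Step 3: w='c' (idx 1), next='b' -> output (1, 'b'), add 'cb' as idx 3
Step 4: w='' (idx 0), next='b' -> output (0, 'b'), add 'b' as idx 4
Step 5: w='b' (idx 4), next='b' -> output (4, 'b'), add 'bb' as idx 5
Step 6: w='cc' (idx 2), next='c' -> output (2, 'c'), add 'ccc' as idx 6


Encoded: [(0, 'c'), (1, 'c'), (1, 'b'), (0, 'b'), (4, 'b'), (2, 'c')]


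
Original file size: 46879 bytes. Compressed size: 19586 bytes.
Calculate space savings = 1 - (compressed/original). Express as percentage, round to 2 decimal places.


ratio = compressed/original = 19586/46879 = 0.417799
savings = 1 - ratio = 1 - 0.417799 = 0.582201
as a percentage: 0.582201 * 100 = 58.22%

Space savings = 1 - 19586/46879 = 58.22%


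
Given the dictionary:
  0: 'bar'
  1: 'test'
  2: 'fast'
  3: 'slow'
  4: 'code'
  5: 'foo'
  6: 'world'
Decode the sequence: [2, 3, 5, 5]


Look up each index in the dictionary:
  2 -> 'fast'
  3 -> 'slow'
  5 -> 'foo'
  5 -> 'foo'

Decoded: "fast slow foo foo"


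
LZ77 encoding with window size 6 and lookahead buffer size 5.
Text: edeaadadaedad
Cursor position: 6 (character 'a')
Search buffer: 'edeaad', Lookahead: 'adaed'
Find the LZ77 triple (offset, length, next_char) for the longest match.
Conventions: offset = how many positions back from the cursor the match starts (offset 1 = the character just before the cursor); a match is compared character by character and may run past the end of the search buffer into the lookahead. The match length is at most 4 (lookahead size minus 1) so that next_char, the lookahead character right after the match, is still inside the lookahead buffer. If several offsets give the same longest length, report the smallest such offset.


Try each offset into the search buffer:
  offset=1 (pos 5, char 'd'): match length 0
  offset=2 (pos 4, char 'a'): match length 3
  offset=3 (pos 3, char 'a'): match length 1
  offset=4 (pos 2, char 'e'): match length 0
  offset=5 (pos 1, char 'd'): match length 0
  offset=6 (pos 0, char 'e'): match length 0
Longest match has length 3 at offset 2.
next_char = character at position 6 + 3 = 9 -> 'e'

Best match: offset=2, length=3 (matching 'ada' starting at position 4)
LZ77 triple: (2, 3, 'e')


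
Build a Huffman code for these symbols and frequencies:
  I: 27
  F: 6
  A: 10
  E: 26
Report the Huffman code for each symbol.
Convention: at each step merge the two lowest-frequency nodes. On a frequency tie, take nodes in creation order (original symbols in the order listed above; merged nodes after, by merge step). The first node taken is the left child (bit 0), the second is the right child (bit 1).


Huffman tree construction:
Step 1: Merge F(6) + A(10) = 16
Step 2: Merge (F+A)(16) + E(26) = 42
Step 3: Merge I(27) + ((F+A)+E)(42) = 69
Read each symbol's code off the tree from the root (left child = 0, right child = 1).

Codes:
  I: 0 (length 1)
  F: 100 (length 3)
  A: 101 (length 3)
  E: 11 (length 2)
Average code length: 127/69 = 1.8406 bits/symbol


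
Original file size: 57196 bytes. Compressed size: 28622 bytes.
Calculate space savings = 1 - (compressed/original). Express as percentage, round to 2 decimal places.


ratio = compressed/original = 28622/57196 = 0.50042
savings = 1 - ratio = 1 - 0.50042 = 0.49958
as a percentage: 0.49958 * 100 = 49.96%

Space savings = 1 - 28622/57196 = 49.96%


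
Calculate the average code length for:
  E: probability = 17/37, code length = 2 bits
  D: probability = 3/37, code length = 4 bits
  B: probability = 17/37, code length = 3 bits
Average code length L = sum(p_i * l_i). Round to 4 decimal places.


Weighted contributions p_i * l_i:
  E: (17/37) * 2 = 34/37
  D: (3/37) * 4 = 12/37
  B: (17/37) * 3 = 51/37
Sum = (34 + 12 + 51)/37 = 97/37

L = 97/37 = 2.6216 bits/symbol


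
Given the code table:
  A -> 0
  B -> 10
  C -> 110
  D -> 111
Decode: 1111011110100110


Decoding:
111 -> D
10 -> B
111 -> D
10 -> B
10 -> B
0 -> A
110 -> C


Result: DBDBBAC


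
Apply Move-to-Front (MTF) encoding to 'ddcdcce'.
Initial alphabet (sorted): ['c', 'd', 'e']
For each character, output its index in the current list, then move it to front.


MTF encoding:
'd': index 1 in ['c', 'd', 'e'] -> ['d', 'c', 'e']
'd': index 0 in ['d', 'c', 'e'] -> ['d', 'c', 'e']
'c': index 1 in ['d', 'c', 'e'] -> ['c', 'd', 'e']
'd': index 1 in ['c', 'd', 'e'] -> ['d', 'c', 'e']
'c': index 1 in ['d', 'c', 'e'] -> ['c', 'd', 'e']
'c': index 0 in ['c', 'd', 'e'] -> ['c', 'd', 'e']
'e': index 2 in ['c', 'd', 'e'] -> ['e', 'c', 'd']


Output: [1, 0, 1, 1, 1, 0, 2]


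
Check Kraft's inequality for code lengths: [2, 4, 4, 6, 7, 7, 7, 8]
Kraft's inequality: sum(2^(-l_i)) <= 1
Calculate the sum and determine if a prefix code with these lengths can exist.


Sum = 2^(-2) + 2^(-4) + 2^(-4) + 2^(-6) + 2^(-7) + 2^(-7) + 2^(-7) + 2^(-8)
    = 0.25 + 0.0625 + 0.0625 + 0.015625 + 0.0078125 + 0.0078125 + 0.0078125 + 0.00390625
    = 107/256 = 0.41796875
Since 0.41796875 <= 1, Kraft's inequality IS satisfied.
A prefix code with these lengths CAN exist.

Kraft sum = 0.41796875. Satisfied.


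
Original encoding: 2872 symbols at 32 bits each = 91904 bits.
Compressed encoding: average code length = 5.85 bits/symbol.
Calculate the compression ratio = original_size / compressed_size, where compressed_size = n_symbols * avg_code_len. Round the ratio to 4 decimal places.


original_size = n_symbols * orig_bits = 2872 * 32 = 91904 bits
compressed_size = n_symbols * avg_code_len = 2872 * 5.85 = 16801.2 bits
ratio = original_size / compressed_size = 91904 / 16801.2 = 5.4701

Compression ratio = 5.4701


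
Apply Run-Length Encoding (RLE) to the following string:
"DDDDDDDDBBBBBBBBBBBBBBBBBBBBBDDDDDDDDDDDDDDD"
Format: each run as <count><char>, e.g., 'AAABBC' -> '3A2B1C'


Scanning runs left to right:
  i=0: run of 'D' x 8 -> '8D'
  i=8: run of 'B' x 21 -> '21B'
  i=29: run of 'D' x 15 -> '15D'

RLE = 8D21B15D


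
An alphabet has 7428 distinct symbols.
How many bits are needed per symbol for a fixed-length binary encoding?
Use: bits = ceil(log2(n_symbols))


log2(7428) = 12.8588
Bracket: 2^12 = 4096 < 7428 <= 2^13 = 8192
So ceil(log2(7428)) = 13

bits = ceil(log2(7428)) = ceil(12.8588) = 13 bits


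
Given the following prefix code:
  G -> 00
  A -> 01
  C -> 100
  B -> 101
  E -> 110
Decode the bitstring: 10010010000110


Decoding step by step:
Bits 100 -> C
Bits 100 -> C
Bits 100 -> C
Bits 00 -> G
Bits 110 -> E


Decoded message: CCCGE


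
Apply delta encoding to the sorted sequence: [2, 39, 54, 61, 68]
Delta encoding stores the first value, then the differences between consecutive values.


First value: 2
Deltas:
  39 - 2 = 37
  54 - 39 = 15
  61 - 54 = 7
  68 - 61 = 7


Delta encoded: [2, 37, 15, 7, 7]


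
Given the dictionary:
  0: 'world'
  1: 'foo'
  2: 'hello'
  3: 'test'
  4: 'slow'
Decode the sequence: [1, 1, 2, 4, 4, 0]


Look up each index in the dictionary:
  1 -> 'foo'
  1 -> 'foo'
  2 -> 'hello'
  4 -> 'slow'
  4 -> 'slow'
  0 -> 'world'

Decoded: "foo foo hello slow slow world"


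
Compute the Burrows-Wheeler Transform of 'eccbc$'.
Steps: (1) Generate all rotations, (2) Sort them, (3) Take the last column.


Rotations (sorted):
  0: $eccbc -> last char: c
  1: bc$ecc -> last char: c
  2: c$eccb -> last char: b
  3: cbc$ec -> last char: c
  4: ccbc$e -> last char: e
  5: eccbc$ -> last char: $


BWT = ccbce$


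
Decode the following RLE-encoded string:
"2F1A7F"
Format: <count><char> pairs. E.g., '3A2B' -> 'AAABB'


Expanding each <count><char> pair:
  2F -> 'FF'
  1A -> 'A'
  7F -> 'FFFFFFF'

Decoded = FFAFFFFFFF


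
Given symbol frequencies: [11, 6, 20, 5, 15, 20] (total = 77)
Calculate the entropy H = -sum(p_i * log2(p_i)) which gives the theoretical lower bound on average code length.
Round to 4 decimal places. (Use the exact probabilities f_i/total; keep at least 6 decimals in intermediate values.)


Per-symbol terms -p_i * log2(p_i) with p_i = f_i/77:
  p = 11/77 = 0.142857: log2(p) = -2.807355, -p*log2(p) = 0.401051
  p = 6/77 = 0.077922: log2(p) = -3.681824, -p*log2(p) = 0.286895
  p = 20/77 = 0.259740: log2(p) = -1.944858, -p*log2(p) = 0.505158
  p = 5/77 = 0.064935: log2(p) = -3.944858, -p*log2(p) = 0.256160
  p = 15/77 = 0.194805: log2(p) = -2.359896, -p*log2(p) = 0.459720
  p = 20/77 = 0.259740: log2(p) = -1.944858, -p*log2(p) = 0.505158
H = 0.401051 + 0.286895 + 0.505158 + 0.256160 + 0.459720 + 0.505158 = 2.414142

H = 2.4141 bits/symbol


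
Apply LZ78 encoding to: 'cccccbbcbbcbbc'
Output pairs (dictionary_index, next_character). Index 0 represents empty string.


LZ78 encoding steps:
Dictionary: {0: ''}
Step 1: w='' (idx 0), next='c' -> output (0, 'c'), add 'c' as idx 1
Step 2: w='c' (idx 1), next='c' -> output (1, 'c'), add 'cc' as idx 2
Step 3: w='cc' (idx 2), next='b' -> output (2, 'b'), add 'ccb' as idx 3
Step 4: w='' (idx 0), next='b' -> output (0, 'b'), add 'b' as idx 4
Step 5: w='c' (idx 1), next='b' -> output (1, 'b'), add 'cb' as idx 5
Step 6: w='b' (idx 4), next='c' -> output (4, 'c'), add 'bc' as idx 6
Step 7: w='b' (idx 4), next='b' -> output (4, 'b'), add 'bb' as idx 7
Step 8: w='c' (idx 1), end of input -> output (1, '')


Encoded: [(0, 'c'), (1, 'c'), (2, 'b'), (0, 'b'), (1, 'b'), (4, 'c'), (4, 'b'), (1, '')]


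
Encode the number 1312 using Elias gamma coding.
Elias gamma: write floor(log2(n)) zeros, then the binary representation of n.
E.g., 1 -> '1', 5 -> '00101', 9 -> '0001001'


num_bits = floor(log2(1312)) + 1 = 11
leading_zeros = num_bits - 1 = 10
binary(1312) = 10100100000

Elias gamma(1312) = '0000000000' + '10100100000' = 000000000010100100000 (21 bits)


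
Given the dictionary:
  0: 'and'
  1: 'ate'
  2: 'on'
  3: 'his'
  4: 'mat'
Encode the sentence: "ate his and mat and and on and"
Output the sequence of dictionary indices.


Look up each word in the dictionary:
  'ate' -> 1
  'his' -> 3
  'and' -> 0
  'mat' -> 4
  'and' -> 0
  'and' -> 0
  'on' -> 2
  'and' -> 0

Encoded: [1, 3, 0, 4, 0, 0, 2, 0]


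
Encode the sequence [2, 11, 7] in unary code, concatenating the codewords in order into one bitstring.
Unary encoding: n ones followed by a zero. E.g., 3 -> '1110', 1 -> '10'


Encode each number as n ones followed by a terminating 0:
  2 -> 110 (3 bits)
  11 -> 111111111110 (12 bits)
  7 -> 11111110 (8 bits)
Total length = 3 + 12 + 8 = 23 bits.

Unary([2, 11, 7]) = 11011111111111011111110 (23 bits)


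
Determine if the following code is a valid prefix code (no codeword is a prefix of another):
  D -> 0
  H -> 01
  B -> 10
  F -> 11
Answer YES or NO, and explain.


Checking each pair (does one codeword prefix another?):
  D='0' vs H='01': prefix -- VIOLATION

NO -- this is NOT a valid prefix code. D (0) is a prefix of H (01).


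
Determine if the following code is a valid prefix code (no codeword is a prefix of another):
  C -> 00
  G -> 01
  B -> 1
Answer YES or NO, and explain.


Checking each pair (does one codeword prefix another?):
  C='00' vs G='01': no prefix
  C='00' vs B='1': no prefix
  G='01' vs C='00': no prefix
  G='01' vs B='1': no prefix
  B='1' vs C='00': no prefix
  B='1' vs G='01': no prefix
No violation found over all pairs.

YES -- this is a valid prefix code. No codeword is a prefix of any other codeword.


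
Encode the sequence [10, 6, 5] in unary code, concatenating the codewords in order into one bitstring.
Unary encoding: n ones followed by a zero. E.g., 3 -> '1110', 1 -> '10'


Encode each number as n ones followed by a terminating 0:
  10 -> 11111111110 (11 bits)
  6 -> 1111110 (7 bits)
  5 -> 111110 (6 bits)
Total length = 11 + 7 + 6 = 24 bits.

Unary([10, 6, 5]) = 111111111101111110111110 (24 bits)


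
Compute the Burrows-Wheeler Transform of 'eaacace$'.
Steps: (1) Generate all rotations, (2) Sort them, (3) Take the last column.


Rotations (sorted):
  0: $eaacace -> last char: e
  1: aacace$e -> last char: e
  2: acace$ea -> last char: a
  3: ace$eaac -> last char: c
  4: cace$eaa -> last char: a
  5: ce$eaaca -> last char: a
  6: e$eaacac -> last char: c
  7: eaacace$ -> last char: $


BWT = eeacaac$


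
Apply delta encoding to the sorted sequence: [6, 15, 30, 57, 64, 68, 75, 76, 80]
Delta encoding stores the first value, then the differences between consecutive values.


First value: 6
Deltas:
  15 - 6 = 9
  30 - 15 = 15
  57 - 30 = 27
  64 - 57 = 7
  68 - 64 = 4
  75 - 68 = 7
  76 - 75 = 1
  80 - 76 = 4


Delta encoded: [6, 9, 15, 27, 7, 4, 7, 1, 4]


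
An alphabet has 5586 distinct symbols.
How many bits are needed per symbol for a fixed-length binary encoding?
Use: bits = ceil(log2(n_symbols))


log2(5586) = 12.4476
Bracket: 2^12 = 4096 < 5586 <= 2^13 = 8192
So ceil(log2(5586)) = 13

bits = ceil(log2(5586)) = ceil(12.4476) = 13 bits


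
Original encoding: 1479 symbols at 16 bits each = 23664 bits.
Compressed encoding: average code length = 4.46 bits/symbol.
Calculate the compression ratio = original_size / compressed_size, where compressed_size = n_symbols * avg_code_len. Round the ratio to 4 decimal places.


original_size = n_symbols * orig_bits = 1479 * 16 = 23664 bits
compressed_size = n_symbols * avg_code_len = 1479 * 4.46 = 6596.34 bits
ratio = original_size / compressed_size = 23664 / 6596.34 = 3.5874

Compression ratio = 3.5874


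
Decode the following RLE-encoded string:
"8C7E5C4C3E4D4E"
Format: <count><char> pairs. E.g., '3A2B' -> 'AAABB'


Expanding each <count><char> pair:
  8C -> 'CCCCCCCC'
  7E -> 'EEEEEEE'
  5C -> 'CCCCC'
  4C -> 'CCCC'
  3E -> 'EEE'
  4D -> 'DDDD'
  4E -> 'EEEE'

Decoded = CCCCCCCCEEEEEEECCCCCCCCCEEEDDDDEEEE


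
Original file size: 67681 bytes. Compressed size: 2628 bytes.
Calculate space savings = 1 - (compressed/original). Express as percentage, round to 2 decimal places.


ratio = compressed/original = 2628/67681 = 0.038829
savings = 1 - ratio = 1 - 0.038829 = 0.961171
as a percentage: 0.961171 * 100 = 96.12%

Space savings = 1 - 2628/67681 = 96.12%


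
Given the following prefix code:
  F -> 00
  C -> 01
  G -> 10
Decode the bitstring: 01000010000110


Decoding step by step:
Bits 01 -> C
Bits 00 -> F
Bits 00 -> F
Bits 10 -> G
Bits 00 -> F
Bits 01 -> C
Bits 10 -> G


Decoded message: CFFGFCG


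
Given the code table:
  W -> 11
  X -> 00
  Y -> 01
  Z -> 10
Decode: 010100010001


Decoding:
01 -> Y
01 -> Y
00 -> X
01 -> Y
00 -> X
01 -> Y


Result: YYXYXY


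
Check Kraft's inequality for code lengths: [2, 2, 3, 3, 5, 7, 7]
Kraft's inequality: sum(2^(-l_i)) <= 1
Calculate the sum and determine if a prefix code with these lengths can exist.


Sum = 2^(-2) + 2^(-2) + 2^(-3) + 2^(-3) + 2^(-5) + 2^(-7) + 2^(-7)
    = 0.25 + 0.25 + 0.125 + 0.125 + 0.03125 + 0.0078125 + 0.0078125
    = 102/128 = 0.796875
Since 0.796875 <= 1, Kraft's inequality IS satisfied.
A prefix code with these lengths CAN exist.

Kraft sum = 0.796875. Satisfied.


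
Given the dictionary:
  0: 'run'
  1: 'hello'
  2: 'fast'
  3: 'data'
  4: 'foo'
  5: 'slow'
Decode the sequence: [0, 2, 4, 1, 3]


Look up each index in the dictionary:
  0 -> 'run'
  2 -> 'fast'
  4 -> 'foo'
  1 -> 'hello'
  3 -> 'data'

Decoded: "run fast foo hello data"


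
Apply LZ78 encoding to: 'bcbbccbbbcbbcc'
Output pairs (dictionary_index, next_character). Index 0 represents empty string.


LZ78 encoding steps:
Dictionary: {0: ''}
Step 1: w='' (idx 0), next='b' -> output (0, 'b'), add 'b' as idx 1
Step 2: w='' (idx 0), next='c' -> output (0, 'c'), add 'c' as idx 2
Step 3: w='b' (idx 1), next='b' -> output (1, 'b'), add 'bb' as idx 3
Step 4: w='c' (idx 2), next='c' -> output (2, 'c'), add 'cc' as idx 4
Step 5: w='bb' (idx 3), next='b' -> output (3, 'b'), add 'bbb' as idx 5
Step 6: w='c' (idx 2), next='b' -> output (2, 'b'), add 'cb' as idx 6
Step 7: w='b' (idx 1), next='c' -> output (1, 'c'), add 'bc' as idx 7
Step 8: w='c' (idx 2), end of input -> output (2, '')


Encoded: [(0, 'b'), (0, 'c'), (1, 'b'), (2, 'c'), (3, 'b'), (2, 'b'), (1, 'c'), (2, '')]


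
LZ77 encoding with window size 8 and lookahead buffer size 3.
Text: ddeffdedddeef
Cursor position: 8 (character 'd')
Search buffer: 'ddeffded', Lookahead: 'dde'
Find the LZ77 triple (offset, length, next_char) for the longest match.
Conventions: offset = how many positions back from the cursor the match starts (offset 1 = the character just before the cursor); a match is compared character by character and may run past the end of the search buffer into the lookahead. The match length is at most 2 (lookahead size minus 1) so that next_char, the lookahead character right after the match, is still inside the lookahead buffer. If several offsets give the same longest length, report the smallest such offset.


Try each offset into the search buffer:
  offset=1 (pos 7, char 'd'): match length 2
  offset=2 (pos 6, char 'e'): match length 0
  offset=3 (pos 5, char 'd'): match length 1
  offset=4 (pos 4, char 'f'): match length 0
  offset=5 (pos 3, char 'f'): match length 0
  offset=6 (pos 2, char 'e'): match length 0
  offset=7 (pos 1, char 'd'): match length 1
  offset=8 (pos 0, char 'd'): match length 2
Longest match has length 2, found at offsets 1, 8; take the smallest, offset 1.
next_char = character at position 8 + 2 = 10 -> 'e'

Best match: offset=1, length=2 (matching 'dd' starting at position 7)
LZ77 triple: (1, 2, 'e')


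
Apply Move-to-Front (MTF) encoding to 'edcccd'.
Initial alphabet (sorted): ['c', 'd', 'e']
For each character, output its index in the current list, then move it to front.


MTF encoding:
'e': index 2 in ['c', 'd', 'e'] -> ['e', 'c', 'd']
'd': index 2 in ['e', 'c', 'd'] -> ['d', 'e', 'c']
'c': index 2 in ['d', 'e', 'c'] -> ['c', 'd', 'e']
'c': index 0 in ['c', 'd', 'e'] -> ['c', 'd', 'e']
'c': index 0 in ['c', 'd', 'e'] -> ['c', 'd', 'e']
'd': index 1 in ['c', 'd', 'e'] -> ['d', 'c', 'e']


Output: [2, 2, 2, 0, 0, 1]


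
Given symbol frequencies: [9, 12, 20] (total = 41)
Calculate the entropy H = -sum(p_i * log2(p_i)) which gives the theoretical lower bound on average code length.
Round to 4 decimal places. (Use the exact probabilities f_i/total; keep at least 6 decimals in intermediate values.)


Per-symbol terms -p_i * log2(p_i) with p_i = f_i/41:
  p = 9/41 = 0.219512: log2(p) = -2.187627, -p*log2(p) = 0.480211
  p = 12/41 = 0.292683: log2(p) = -1.772590, -p*log2(p) = 0.518807
  p = 20/41 = 0.487805: log2(p) = -1.035624, -p*log2(p) = 0.505182
H = 0.480211 + 0.518807 + 0.505182 = 1.504200

H = 1.5042 bits/symbol


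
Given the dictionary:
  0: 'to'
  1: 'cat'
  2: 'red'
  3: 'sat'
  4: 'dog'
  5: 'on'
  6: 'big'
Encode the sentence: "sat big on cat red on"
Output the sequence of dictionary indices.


Look up each word in the dictionary:
  'sat' -> 3
  'big' -> 6
  'on' -> 5
  'cat' -> 1
  'red' -> 2
  'on' -> 5

Encoded: [3, 6, 5, 1, 2, 5]


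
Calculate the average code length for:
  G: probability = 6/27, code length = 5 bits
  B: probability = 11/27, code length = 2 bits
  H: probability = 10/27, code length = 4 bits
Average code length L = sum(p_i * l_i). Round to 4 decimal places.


Weighted contributions p_i * l_i:
  G: (6/27) * 5 = 30/27
  B: (11/27) * 2 = 22/27
  H: (10/27) * 4 = 40/27
Sum = (30 + 22 + 40)/27 = 92/27

L = 92/27 = 3.4074 bits/symbol


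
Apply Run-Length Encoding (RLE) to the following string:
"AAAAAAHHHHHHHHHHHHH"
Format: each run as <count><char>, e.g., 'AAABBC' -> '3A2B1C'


Scanning runs left to right:
  i=0: run of 'A' x 6 -> '6A'
  i=6: run of 'H' x 13 -> '13H'

RLE = 6A13H


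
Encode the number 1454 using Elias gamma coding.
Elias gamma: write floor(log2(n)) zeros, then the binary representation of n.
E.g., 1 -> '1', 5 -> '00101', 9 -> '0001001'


num_bits = floor(log2(1454)) + 1 = 11
leading_zeros = num_bits - 1 = 10
binary(1454) = 10110101110

Elias gamma(1454) = '0000000000' + '10110101110' = 000000000010110101110 (21 bits)


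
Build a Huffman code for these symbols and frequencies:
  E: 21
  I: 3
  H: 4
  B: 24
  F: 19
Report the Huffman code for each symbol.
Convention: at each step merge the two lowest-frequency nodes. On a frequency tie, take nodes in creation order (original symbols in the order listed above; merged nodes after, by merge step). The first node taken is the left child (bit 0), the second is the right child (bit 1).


Huffman tree construction:
Step 1: Merge I(3) + H(4) = 7
Step 2: Merge (I+H)(7) + F(19) = 26
Step 3: Merge E(21) + B(24) = 45
Step 4: Merge ((I+H)+F)(26) + (E+B)(45) = 71
Read each symbol's code off the tree from the root (left child = 0, right child = 1).

Codes:
  E: 10 (length 2)
  I: 000 (length 3)
  H: 001 (length 3)
  B: 11 (length 2)
  F: 01 (length 2)
Average code length: 149/71 = 2.0986 bits/symbol


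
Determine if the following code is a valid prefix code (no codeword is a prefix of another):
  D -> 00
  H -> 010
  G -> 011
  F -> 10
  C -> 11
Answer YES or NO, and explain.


Checking each pair (does one codeword prefix another?):
  D='00' vs H='010': no prefix
  D='00' vs G='011': no prefix
  D='00' vs F='10': no prefix
  D='00' vs C='11': no prefix
  H='010' vs D='00': no prefix
  H='010' vs G='011': no prefix
  H='010' vs F='10': no prefix
  H='010' vs C='11': no prefix
  G='011' vs D='00': no prefix
  G='011' vs H='010': no prefix
  G='011' vs F='10': no prefix
  G='011' vs C='11': no prefix
  F='10' vs D='00': no prefix
  F='10' vs H='010': no prefix
  F='10' vs G='011': no prefix
  F='10' vs C='11': no prefix
  C='11' vs D='00': no prefix
  C='11' vs H='010': no prefix
  C='11' vs G='011': no prefix
  C='11' vs F='10': no prefix
No violation found over all pairs.

YES -- this is a valid prefix code. No codeword is a prefix of any other codeword.


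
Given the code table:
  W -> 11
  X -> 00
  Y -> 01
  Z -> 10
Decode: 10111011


Decoding:
10 -> Z
11 -> W
10 -> Z
11 -> W


Result: ZWZW


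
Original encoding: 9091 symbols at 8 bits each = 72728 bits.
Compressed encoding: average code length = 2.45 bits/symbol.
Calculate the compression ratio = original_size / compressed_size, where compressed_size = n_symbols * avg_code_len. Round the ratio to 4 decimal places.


original_size = n_symbols * orig_bits = 9091 * 8 = 72728 bits
compressed_size = n_symbols * avg_code_len = 9091 * 2.45 = 22272.95 bits
ratio = original_size / compressed_size = 72728 / 22272.95 = 3.2653

Compression ratio = 3.2653


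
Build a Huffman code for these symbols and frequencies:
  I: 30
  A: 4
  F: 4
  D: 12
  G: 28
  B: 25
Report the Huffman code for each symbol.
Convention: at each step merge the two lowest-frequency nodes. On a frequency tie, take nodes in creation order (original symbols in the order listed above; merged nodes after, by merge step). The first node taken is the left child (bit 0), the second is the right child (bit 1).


Huffman tree construction:
Step 1: Merge A(4) + F(4) = 8
Step 2: Merge (A+F)(8) + D(12) = 20
Step 3: Merge ((A+F)+D)(20) + B(25) = 45
Step 4: Merge G(28) + I(30) = 58
Step 5: Merge (((A+F)+D)+B)(45) + (G+I)(58) = 103
Read each symbol's code off the tree from the root (left child = 0, right child = 1).

Codes:
  I: 11 (length 2)
  A: 0000 (length 4)
  F: 0001 (length 4)
  D: 001 (length 3)
  G: 10 (length 2)
  B: 01 (length 2)
Average code length: 234/103 = 2.2718 bits/symbol


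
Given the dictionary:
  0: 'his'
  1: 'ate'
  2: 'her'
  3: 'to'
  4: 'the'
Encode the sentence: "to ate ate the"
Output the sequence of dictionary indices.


Look up each word in the dictionary:
  'to' -> 3
  'ate' -> 1
  'ate' -> 1
  'the' -> 4

Encoded: [3, 1, 1, 4]


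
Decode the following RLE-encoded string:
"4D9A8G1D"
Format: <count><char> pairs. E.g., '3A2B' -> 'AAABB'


Expanding each <count><char> pair:
  4D -> 'DDDD'
  9A -> 'AAAAAAAAA'
  8G -> 'GGGGGGGG'
  1D -> 'D'

Decoded = DDDDAAAAAAAAAGGGGGGGGD


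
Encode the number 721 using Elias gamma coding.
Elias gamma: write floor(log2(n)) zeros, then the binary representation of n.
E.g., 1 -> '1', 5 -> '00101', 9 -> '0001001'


num_bits = floor(log2(721)) + 1 = 10
leading_zeros = num_bits - 1 = 9
binary(721) = 1011010001

Elias gamma(721) = '000000000' + '1011010001' = 0000000001011010001 (19 bits)


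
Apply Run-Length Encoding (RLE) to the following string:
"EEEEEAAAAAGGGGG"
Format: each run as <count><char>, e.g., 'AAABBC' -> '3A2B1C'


Scanning runs left to right:
  i=0: run of 'E' x 5 -> '5E'
  i=5: run of 'A' x 5 -> '5A'
  i=10: run of 'G' x 5 -> '5G'

RLE = 5E5A5G


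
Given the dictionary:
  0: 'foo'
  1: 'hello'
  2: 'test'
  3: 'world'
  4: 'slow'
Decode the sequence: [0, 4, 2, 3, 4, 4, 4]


Look up each index in the dictionary:
  0 -> 'foo'
  4 -> 'slow'
  2 -> 'test'
  3 -> 'world'
  4 -> 'slow'
  4 -> 'slow'
  4 -> 'slow'

Decoded: "foo slow test world slow slow slow"


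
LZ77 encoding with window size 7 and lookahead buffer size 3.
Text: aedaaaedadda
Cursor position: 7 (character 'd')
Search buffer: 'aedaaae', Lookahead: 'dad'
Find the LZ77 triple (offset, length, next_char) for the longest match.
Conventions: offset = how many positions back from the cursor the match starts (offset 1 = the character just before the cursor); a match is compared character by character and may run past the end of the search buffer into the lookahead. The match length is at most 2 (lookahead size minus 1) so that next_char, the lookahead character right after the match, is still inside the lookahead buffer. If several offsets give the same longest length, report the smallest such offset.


Try each offset into the search buffer:
  offset=1 (pos 6, char 'e'): match length 0
  offset=2 (pos 5, char 'a'): match length 0
  offset=3 (pos 4, char 'a'): match length 0
  offset=4 (pos 3, char 'a'): match length 0
  offset=5 (pos 2, char 'd'): match length 2
  offset=6 (pos 1, char 'e'): match length 0
  offset=7 (pos 0, char 'a'): match length 0
Longest match has length 2 at offset 5.
next_char = character at position 7 + 2 = 9 -> 'd'

Best match: offset=5, length=2 (matching 'da' starting at position 2)
LZ77 triple: (5, 2, 'd')


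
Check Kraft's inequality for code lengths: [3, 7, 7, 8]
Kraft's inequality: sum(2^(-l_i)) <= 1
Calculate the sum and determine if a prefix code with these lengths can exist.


Sum = 2^(-3) + 2^(-7) + 2^(-7) + 2^(-8)
    = 0.125 + 0.0078125 + 0.0078125 + 0.00390625
    = 37/256 = 0.14453125
Since 0.14453125 <= 1, Kraft's inequality IS satisfied.
A prefix code with these lengths CAN exist.

Kraft sum = 0.14453125. Satisfied.


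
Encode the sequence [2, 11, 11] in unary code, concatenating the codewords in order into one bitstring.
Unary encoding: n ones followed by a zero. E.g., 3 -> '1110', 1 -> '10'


Encode each number as n ones followed by a terminating 0:
  2 -> 110 (3 bits)
  11 -> 111111111110 (12 bits)
  11 -> 111111111110 (12 bits)
Total length = 3 + 12 + 12 = 27 bits.

Unary([2, 11, 11]) = 110111111111110111111111110 (27 bits)


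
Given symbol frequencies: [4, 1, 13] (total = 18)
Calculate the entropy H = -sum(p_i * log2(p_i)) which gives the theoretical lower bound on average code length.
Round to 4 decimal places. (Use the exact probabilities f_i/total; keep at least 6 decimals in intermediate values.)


Per-symbol terms -p_i * log2(p_i) with p_i = f_i/18:
  p = 4/18 = 0.222222: log2(p) = -2.169925, -p*log2(p) = 0.482206
  p = 1/18 = 0.055556: log2(p) = -4.169925, -p*log2(p) = 0.231663
  p = 13/18 = 0.722222: log2(p) = -0.469485, -p*log2(p) = 0.339073
H = 0.482206 + 0.231663 + 0.339073 = 1.052942

H = 1.0529 bits/symbol


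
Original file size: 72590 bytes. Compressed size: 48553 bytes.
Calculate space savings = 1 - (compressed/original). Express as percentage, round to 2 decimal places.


ratio = compressed/original = 48553/72590 = 0.668866
savings = 1 - ratio = 1 - 0.668866 = 0.331134
as a percentage: 0.331134 * 100 = 33.11%

Space savings = 1 - 48553/72590 = 33.11%


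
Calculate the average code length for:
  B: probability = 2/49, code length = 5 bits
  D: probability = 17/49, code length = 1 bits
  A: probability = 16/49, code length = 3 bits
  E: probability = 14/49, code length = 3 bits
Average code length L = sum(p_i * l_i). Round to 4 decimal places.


Weighted contributions p_i * l_i:
  B: (2/49) * 5 = 10/49
  D: (17/49) * 1 = 17/49
  A: (16/49) * 3 = 48/49
  E: (14/49) * 3 = 42/49
Sum = (10 + 17 + 48 + 42)/49 = 117/49

L = 117/49 = 2.3878 bits/symbol


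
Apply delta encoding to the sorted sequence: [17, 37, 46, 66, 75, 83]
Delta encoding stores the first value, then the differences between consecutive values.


First value: 17
Deltas:
  37 - 17 = 20
  46 - 37 = 9
  66 - 46 = 20
  75 - 66 = 9
  83 - 75 = 8


Delta encoded: [17, 20, 9, 20, 9, 8]


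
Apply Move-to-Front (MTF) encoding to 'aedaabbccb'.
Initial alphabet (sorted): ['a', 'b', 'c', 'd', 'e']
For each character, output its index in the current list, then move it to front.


MTF encoding:
'a': index 0 in ['a', 'b', 'c', 'd', 'e'] -> ['a', 'b', 'c', 'd', 'e']
'e': index 4 in ['a', 'b', 'c', 'd', 'e'] -> ['e', 'a', 'b', 'c', 'd']
'd': index 4 in ['e', 'a', 'b', 'c', 'd'] -> ['d', 'e', 'a', 'b', 'c']
'a': index 2 in ['d', 'e', 'a', 'b', 'c'] -> ['a', 'd', 'e', 'b', 'c']
'a': index 0 in ['a', 'd', 'e', 'b', 'c'] -> ['a', 'd', 'e', 'b', 'c']
'b': index 3 in ['a', 'd', 'e', 'b', 'c'] -> ['b', 'a', 'd', 'e', 'c']
'b': index 0 in ['b', 'a', 'd', 'e', 'c'] -> ['b', 'a', 'd', 'e', 'c']
'c': index 4 in ['b', 'a', 'd', 'e', 'c'] -> ['c', 'b', 'a', 'd', 'e']
'c': index 0 in ['c', 'b', 'a', 'd', 'e'] -> ['c', 'b', 'a', 'd', 'e']
'b': index 1 in ['c', 'b', 'a', 'd', 'e'] -> ['b', 'c', 'a', 'd', 'e']


Output: [0, 4, 4, 2, 0, 3, 0, 4, 0, 1]


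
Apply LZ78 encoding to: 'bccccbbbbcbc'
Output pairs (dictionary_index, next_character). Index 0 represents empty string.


LZ78 encoding steps:
Dictionary: {0: ''}
Step 1: w='' (idx 0), next='b' -> output (0, 'b'), add 'b' as idx 1
Step 2: w='' (idx 0), next='c' -> output (0, 'c'), add 'c' as idx 2
Step 3: w='c' (idx 2), next='c' -> output (2, 'c'), add 'cc' as idx 3
Step 4: w='c' (idx 2), next='b' -> output (2, 'b'), add 'cb' as idx 4
Step 5: w='b' (idx 1), next='b' -> output (1, 'b'), add 'bb' as idx 5
Step 6: w='b' (idx 1), next='c' -> output (1, 'c'), add 'bc' as idx 6
Step 7: w='bc' (idx 6), end of input -> output (6, '')


Encoded: [(0, 'b'), (0, 'c'), (2, 'c'), (2, 'b'), (1, 'b'), (1, 'c'), (6, '')]


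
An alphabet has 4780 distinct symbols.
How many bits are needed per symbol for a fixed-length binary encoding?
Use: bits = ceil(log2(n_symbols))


log2(4780) = 12.2228
Bracket: 2^12 = 4096 < 4780 <= 2^13 = 8192
So ceil(log2(4780)) = 13

bits = ceil(log2(4780)) = ceil(12.2228) = 13 bits


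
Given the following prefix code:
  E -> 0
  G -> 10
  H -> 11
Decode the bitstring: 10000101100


Decoding step by step:
Bits 10 -> G
Bits 0 -> E
Bits 0 -> E
Bits 0 -> E
Bits 10 -> G
Bits 11 -> H
Bits 0 -> E
Bits 0 -> E


Decoded message: GEEEGHEE


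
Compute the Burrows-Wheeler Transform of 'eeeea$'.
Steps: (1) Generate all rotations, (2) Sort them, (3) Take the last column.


Rotations (sorted):
  0: $eeeea -> last char: a
  1: a$eeee -> last char: e
  2: ea$eee -> last char: e
  3: eea$ee -> last char: e
  4: eeea$e -> last char: e
  5: eeeea$ -> last char: $


BWT = aeeee$


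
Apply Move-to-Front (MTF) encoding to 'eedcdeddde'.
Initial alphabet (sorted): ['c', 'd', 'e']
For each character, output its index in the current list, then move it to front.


MTF encoding:
'e': index 2 in ['c', 'd', 'e'] -> ['e', 'c', 'd']
'e': index 0 in ['e', 'c', 'd'] -> ['e', 'c', 'd']
'd': index 2 in ['e', 'c', 'd'] -> ['d', 'e', 'c']
'c': index 2 in ['d', 'e', 'c'] -> ['c', 'd', 'e']
'd': index 1 in ['c', 'd', 'e'] -> ['d', 'c', 'e']
'e': index 2 in ['d', 'c', 'e'] -> ['e', 'd', 'c']
'd': index 1 in ['e', 'd', 'c'] -> ['d', 'e', 'c']
'd': index 0 in ['d', 'e', 'c'] -> ['d', 'e', 'c']
'd': index 0 in ['d', 'e', 'c'] -> ['d', 'e', 'c']
'e': index 1 in ['d', 'e', 'c'] -> ['e', 'd', 'c']


Output: [2, 0, 2, 2, 1, 2, 1, 0, 0, 1]


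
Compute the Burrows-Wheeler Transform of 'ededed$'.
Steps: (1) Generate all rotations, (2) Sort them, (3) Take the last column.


Rotations (sorted):
  0: $ededed -> last char: d
  1: d$edede -> last char: e
  2: ded$ede -> last char: e
  3: deded$e -> last char: e
  4: ed$eded -> last char: d
  5: eded$ed -> last char: d
  6: ededed$ -> last char: $


BWT = deeedd$


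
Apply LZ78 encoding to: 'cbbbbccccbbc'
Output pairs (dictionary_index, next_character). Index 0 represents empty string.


LZ78 encoding steps:
Dictionary: {0: ''}
Step 1: w='' (idx 0), next='c' -> output (0, 'c'), add 'c' as idx 1
Step 2: w='' (idx 0), next='b' -> output (0, 'b'), add 'b' as idx 2
Step 3: w='b' (idx 2), next='b' -> output (2, 'b'), add 'bb' as idx 3
Step 4: w='b' (idx 2), next='c' -> output (2, 'c'), add 'bc' as idx 4
Step 5: w='c' (idx 1), next='c' -> output (1, 'c'), add 'cc' as idx 5
Step 6: w='c' (idx 1), next='b' -> output (1, 'b'), add 'cb' as idx 6
Step 7: w='bc' (idx 4), end of input -> output (4, '')


Encoded: [(0, 'c'), (0, 'b'), (2, 'b'), (2, 'c'), (1, 'c'), (1, 'b'), (4, '')]
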